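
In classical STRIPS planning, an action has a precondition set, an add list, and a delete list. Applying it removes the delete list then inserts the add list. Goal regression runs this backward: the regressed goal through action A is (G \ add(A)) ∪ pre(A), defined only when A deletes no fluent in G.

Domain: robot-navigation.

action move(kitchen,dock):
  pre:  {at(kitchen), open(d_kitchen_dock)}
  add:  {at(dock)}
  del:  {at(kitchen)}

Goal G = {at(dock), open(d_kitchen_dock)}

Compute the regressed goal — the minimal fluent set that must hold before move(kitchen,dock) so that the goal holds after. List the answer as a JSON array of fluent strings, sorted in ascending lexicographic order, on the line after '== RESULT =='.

Regress:
  G ∩ del = {}  (empty — regression defined)
  G \ add = {at(dock), open(d_kitchen_dock)} \ {at(dock)} = {open(d_kitchen_dock)}
  ∪ pre   = {open(d_kitchen_dock)} ∪ {at(kitchen), open(d_kitchen_dock)}
          = {at(kitchen), open(d_kitchen_dock)}

== RESULT ==
["at(kitchen)", "open(d_kitchen_dock)"]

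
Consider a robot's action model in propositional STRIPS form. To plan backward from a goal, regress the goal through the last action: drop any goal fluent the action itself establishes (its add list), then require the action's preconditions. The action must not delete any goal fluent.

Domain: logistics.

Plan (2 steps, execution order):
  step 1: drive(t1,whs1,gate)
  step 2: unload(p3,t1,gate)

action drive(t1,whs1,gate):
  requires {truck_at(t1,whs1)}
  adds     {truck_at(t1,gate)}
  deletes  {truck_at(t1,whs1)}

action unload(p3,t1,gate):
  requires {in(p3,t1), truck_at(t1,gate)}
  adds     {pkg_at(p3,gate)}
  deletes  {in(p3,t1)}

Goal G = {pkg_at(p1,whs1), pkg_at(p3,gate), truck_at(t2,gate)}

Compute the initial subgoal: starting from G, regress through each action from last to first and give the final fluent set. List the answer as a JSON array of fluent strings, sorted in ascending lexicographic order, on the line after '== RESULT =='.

Regress step by step:
  through step 2 (unload(p3,t1,gate)): drop {pkg_at(p3,gate)}, keep {pkg_at(p1,whs1), truck_at(t2,gate)}, require {in(p3,t1), truck_at(t1,gate)}
    → {in(p3,t1), pkg_at(p1,whs1), truck_at(t1,gate), truck_at(t2,gate)}
  through step 1 (drive(t1,whs1,gate)): drop {truck_at(t1,gate)}, keep {in(p3,t1), pkg_at(p1,whs1), truck_at(t2,gate)}, require {truck_at(t1,whs1)}
    → {in(p3,t1), pkg_at(p1,whs1), truck_at(t1,whs1), truck_at(t2,gate)}

== RESULT ==
["in(p3,t1)", "pkg_at(p1,whs1)", "truck_at(t1,whs1)", "truck_at(t2,gate)"]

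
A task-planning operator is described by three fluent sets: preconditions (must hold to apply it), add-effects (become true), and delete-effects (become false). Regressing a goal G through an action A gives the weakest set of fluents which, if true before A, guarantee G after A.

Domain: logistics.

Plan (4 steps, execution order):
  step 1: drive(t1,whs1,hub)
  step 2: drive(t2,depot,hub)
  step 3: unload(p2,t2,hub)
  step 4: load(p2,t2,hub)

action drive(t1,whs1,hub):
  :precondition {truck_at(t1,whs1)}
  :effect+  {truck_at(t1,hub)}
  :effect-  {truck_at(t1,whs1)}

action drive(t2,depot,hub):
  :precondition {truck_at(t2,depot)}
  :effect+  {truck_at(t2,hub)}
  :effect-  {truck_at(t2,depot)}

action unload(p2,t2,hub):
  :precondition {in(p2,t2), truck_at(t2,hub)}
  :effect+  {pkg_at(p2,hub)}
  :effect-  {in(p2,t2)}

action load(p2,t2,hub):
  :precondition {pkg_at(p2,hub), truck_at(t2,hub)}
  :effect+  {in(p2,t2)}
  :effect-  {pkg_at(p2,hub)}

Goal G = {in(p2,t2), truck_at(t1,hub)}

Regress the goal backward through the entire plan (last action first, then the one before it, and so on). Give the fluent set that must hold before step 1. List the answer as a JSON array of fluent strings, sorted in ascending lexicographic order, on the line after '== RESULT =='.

Work backward from the goal:
  through step 4 (load(p2,t2,hub)): drop {in(p2,t2)}, keep {truck_at(t1,hub)}, require {pkg_at(p2,hub), truck_at(t2,hub)}
    → {pkg_at(p2,hub), truck_at(t1,hub), truck_at(t2,hub)}
  through step 3 (unload(p2,t2,hub)): drop {pkg_at(p2,hub)}, keep {truck_at(t1,hub), truck_at(t2,hub)}, require {in(p2,t2), truck_at(t2,hub)}
    → {in(p2,t2), truck_at(t1,hub), truck_at(t2,hub)}
  through step 2 (drive(t2,depot,hub)): drop {truck_at(t2,hub)}, keep {in(p2,t2), truck_at(t1,hub)}, require {truck_at(t2,depot)}
    → {in(p2,t2), truck_at(t1,hub), truck_at(t2,depot)}
  through step 1 (drive(t1,whs1,hub)): drop {truck_at(t1,hub)}, keep {in(p2,t2), truck_at(t2,depot)}, require {truck_at(t1,whs1)}
    → {in(p2,t2), truck_at(t1,whs1), truck_at(t2,depot)}

== RESULT ==
["in(p2,t2)", "truck_at(t1,whs1)", "truck_at(t2,depot)"]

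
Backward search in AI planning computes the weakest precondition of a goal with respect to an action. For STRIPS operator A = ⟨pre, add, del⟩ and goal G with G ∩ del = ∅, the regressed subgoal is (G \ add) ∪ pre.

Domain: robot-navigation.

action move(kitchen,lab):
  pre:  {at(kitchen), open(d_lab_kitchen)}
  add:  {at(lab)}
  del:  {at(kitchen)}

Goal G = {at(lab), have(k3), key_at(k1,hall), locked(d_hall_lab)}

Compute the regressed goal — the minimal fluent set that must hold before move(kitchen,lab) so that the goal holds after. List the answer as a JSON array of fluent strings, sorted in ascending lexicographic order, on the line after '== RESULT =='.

Compute (G \ add) ∪ pre:
  G ∩ del = {}  (empty — regression defined)
  G \ add = {at(lab), have(k3), key_at(k1,hall), locked(d_hall_lab)} \ {at(lab)} = {have(k3), key_at(k1,hall), locked(d_hall_lab)}
  ∪ pre   = {have(k3), key_at(k1,hall), locked(d_hall_lab)} ∪ {at(kitchen), open(d_lab_kitchen)}
          = {at(kitchen), have(k3), key_at(k1,hall), locked(d_hall_lab), open(d_lab_kitchen)}

== RESULT ==
["at(kitchen)", "have(k3)", "key_at(k1,hall)", "locked(d_hall_lab)", "open(d_lab_kitchen)"]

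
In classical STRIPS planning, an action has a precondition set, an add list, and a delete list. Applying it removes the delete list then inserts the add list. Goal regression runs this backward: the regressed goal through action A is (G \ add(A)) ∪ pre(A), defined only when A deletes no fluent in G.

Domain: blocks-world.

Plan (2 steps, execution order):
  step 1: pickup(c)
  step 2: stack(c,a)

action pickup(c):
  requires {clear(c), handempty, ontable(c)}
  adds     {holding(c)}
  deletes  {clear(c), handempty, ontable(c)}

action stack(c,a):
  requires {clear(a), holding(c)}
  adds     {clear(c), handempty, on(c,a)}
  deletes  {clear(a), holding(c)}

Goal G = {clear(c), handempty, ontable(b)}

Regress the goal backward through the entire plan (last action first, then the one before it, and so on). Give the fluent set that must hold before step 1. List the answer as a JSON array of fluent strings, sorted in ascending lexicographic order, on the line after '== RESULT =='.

Work backward from the goal:
  through step 2 (stack(c,a)): drop {clear(c), handempty}, keep {ontable(b)}, require {clear(a), holding(c)}
    → {clear(a), holding(c), ontable(b)}
  through step 1 (pickup(c)): drop {holding(c)}, keep {clear(a), ontable(b)}, require {clear(c), handempty, ontable(c)}
    → {clear(a), clear(c), handempty, ontable(b), ontable(c)}

== RESULT ==
["clear(a)", "clear(c)", "handempty", "ontable(b)", "ontable(c)"]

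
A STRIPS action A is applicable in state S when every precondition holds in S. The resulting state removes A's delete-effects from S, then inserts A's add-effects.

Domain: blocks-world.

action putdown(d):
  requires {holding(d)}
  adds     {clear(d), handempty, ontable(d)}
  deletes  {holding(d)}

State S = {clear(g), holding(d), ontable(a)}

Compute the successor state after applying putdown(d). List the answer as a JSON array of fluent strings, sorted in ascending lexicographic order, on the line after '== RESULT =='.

Compute (S \ del) ∪ add:
  pre ⊆ S: {holding(d)} ⊆ S  — applicable
  S \ del = {clear(g), ontable(a)}
  ∪ add   = {clear(d), clear(g), handempty, ontable(a), ontable(d)}

== RESULT ==
["clear(d)", "clear(g)", "handempty", "ontable(a)", "ontable(d)"]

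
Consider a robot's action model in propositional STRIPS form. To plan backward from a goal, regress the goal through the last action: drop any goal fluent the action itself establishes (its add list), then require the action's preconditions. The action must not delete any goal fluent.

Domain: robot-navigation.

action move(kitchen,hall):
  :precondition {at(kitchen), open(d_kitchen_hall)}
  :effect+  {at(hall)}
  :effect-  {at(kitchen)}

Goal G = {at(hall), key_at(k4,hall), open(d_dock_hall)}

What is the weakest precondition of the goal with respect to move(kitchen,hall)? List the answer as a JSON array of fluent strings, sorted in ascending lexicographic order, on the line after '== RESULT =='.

Regress:
  G ∩ del = {}  (empty — regression defined)
  G \ add = {at(hall), key_at(k4,hall), open(d_dock_hall)} \ {at(hall)} = {key_at(k4,hall), open(d_dock_hall)}
  ∪ pre   = {key_at(k4,hall), open(d_dock_hall)} ∪ {at(kitchen), open(d_kitchen_hall)}
          = {at(kitchen), key_at(k4,hall), open(d_dock_hall), open(d_kitchen_hall)}

== RESULT ==
["at(kitchen)", "key_at(k4,hall)", "open(d_dock_hall)", "open(d_kitchen_hall)"]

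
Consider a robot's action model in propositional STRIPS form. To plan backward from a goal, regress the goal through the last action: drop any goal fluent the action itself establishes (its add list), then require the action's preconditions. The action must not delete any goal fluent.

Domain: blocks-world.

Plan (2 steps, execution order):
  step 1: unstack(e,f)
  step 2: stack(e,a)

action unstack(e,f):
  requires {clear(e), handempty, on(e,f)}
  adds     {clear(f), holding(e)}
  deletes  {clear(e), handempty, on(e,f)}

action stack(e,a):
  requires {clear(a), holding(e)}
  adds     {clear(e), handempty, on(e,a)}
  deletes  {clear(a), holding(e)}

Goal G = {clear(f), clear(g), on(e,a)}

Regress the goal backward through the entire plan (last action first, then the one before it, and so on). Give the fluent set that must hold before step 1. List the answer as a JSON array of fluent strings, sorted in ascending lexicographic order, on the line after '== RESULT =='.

Work backward from the goal:
  through step 2 (stack(e,a)): drop {on(e,a)}, keep {clear(f), clear(g)}, require {clear(a), holding(e)}
    → {clear(a), clear(f), clear(g), holding(e)}
  through step 1 (unstack(e,f)): drop {clear(f), holding(e)}, keep {clear(a), clear(g)}, require {clear(e), handempty, on(e,f)}
    → {clear(a), clear(e), clear(g), handempty, on(e,f)}

== RESULT ==
["clear(a)", "clear(e)", "clear(g)", "handempty", "on(e,f)"]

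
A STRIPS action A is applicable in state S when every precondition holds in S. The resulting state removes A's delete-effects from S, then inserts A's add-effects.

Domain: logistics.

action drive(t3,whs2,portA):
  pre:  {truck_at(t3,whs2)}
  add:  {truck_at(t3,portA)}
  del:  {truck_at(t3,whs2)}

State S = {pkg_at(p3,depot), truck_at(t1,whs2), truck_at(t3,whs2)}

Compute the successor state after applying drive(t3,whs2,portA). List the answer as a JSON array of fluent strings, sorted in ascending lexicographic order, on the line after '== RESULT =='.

Progress:
  pre ⊆ S: {truck_at(t3,whs2)} ⊆ S  — applicable
  S \ del = {pkg_at(p3,depot), truck_at(t1,whs2)}
  ∪ add   = {pkg_at(p3,depot), truck_at(t1,whs2), truck_at(t3,portA)}

== RESULT ==
["pkg_at(p3,depot)", "truck_at(t1,whs2)", "truck_at(t3,portA)"]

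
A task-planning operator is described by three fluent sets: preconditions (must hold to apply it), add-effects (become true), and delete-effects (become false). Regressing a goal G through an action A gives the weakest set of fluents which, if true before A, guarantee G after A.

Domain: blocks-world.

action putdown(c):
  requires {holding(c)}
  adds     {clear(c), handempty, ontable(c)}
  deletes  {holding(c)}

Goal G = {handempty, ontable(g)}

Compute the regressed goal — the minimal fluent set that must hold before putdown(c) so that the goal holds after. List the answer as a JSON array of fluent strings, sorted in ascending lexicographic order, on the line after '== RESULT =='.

Regress:
  G ∩ del = {}  (empty — regression defined)
  G \ add = {handempty, ontable(g)} \ {clear(c), handempty, ontable(c)} = {ontable(g)}
  ∪ pre   = {ontable(g)} ∪ {holding(c)}
          = {holding(c), ontable(g)}

== RESULT ==
["holding(c)", "ontable(g)"]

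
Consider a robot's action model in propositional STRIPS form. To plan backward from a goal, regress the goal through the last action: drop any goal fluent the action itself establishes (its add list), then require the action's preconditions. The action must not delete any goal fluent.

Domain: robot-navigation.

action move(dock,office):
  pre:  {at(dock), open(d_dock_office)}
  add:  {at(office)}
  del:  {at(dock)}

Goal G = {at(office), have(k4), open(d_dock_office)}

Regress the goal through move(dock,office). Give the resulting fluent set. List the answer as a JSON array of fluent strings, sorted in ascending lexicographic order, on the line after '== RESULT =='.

Compute (G \ add) ∪ pre:
  G ∩ del = {}  (empty — regression defined)
  G \ add = {at(office), have(k4), open(d_dock_office)} \ {at(office)} = {have(k4), open(d_dock_office)}
  ∪ pre   = {have(k4), open(d_dock_office)} ∪ {at(dock), open(d_dock_office)}
          = {at(dock), have(k4), open(d_dock_office)}

== RESULT ==
["at(dock)", "have(k4)", "open(d_dock_office)"]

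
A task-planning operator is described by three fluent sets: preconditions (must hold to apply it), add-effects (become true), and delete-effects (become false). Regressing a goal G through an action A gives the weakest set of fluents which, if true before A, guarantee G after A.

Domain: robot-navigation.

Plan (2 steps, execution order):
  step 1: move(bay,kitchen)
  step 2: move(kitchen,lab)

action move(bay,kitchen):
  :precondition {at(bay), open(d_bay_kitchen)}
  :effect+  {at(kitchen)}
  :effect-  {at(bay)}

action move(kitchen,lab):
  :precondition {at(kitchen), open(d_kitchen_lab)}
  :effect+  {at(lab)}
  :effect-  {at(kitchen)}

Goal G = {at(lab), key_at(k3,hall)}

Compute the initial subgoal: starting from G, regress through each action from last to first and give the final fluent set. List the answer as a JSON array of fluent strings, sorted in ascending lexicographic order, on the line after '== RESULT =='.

Work backward from the goal:
  through step 2 (move(kitchen,lab)): drop {at(lab)}, keep {key_at(k3,hall)}, require {at(kitchen), open(d_kitchen_lab)}
    → {at(kitchen), key_at(k3,hall), open(d_kitchen_lab)}
  through step 1 (move(bay,kitchen)): drop {at(kitchen)}, keep {key_at(k3,hall), open(d_kitchen_lab)}, require {at(bay), open(d_bay_kitchen)}
    → {at(bay), key_at(k3,hall), open(d_bay_kitchen), open(d_kitchen_lab)}

== RESULT ==
["at(bay)", "key_at(k3,hall)", "open(d_bay_kitchen)", "open(d_kitchen_lab)"]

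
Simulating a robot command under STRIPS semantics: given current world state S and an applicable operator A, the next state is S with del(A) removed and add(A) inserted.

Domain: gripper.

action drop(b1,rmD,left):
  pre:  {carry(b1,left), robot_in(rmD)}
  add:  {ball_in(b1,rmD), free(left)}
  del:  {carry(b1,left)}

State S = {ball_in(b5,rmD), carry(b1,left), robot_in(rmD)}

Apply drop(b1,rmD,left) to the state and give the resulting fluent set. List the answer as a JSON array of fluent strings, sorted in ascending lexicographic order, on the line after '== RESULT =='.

Progress:
  pre ⊆ S: {carry(b1,left), robot_in(rmD)} ⊆ S  — applicable
  S \ del = {ball_in(b5,rmD), robot_in(rmD)}
  ∪ add   = {ball_in(b1,rmD), ball_in(b5,rmD), free(left), robot_in(rmD)}

== RESULT ==
["ball_in(b1,rmD)", "ball_in(b5,rmD)", "free(left)", "robot_in(rmD)"]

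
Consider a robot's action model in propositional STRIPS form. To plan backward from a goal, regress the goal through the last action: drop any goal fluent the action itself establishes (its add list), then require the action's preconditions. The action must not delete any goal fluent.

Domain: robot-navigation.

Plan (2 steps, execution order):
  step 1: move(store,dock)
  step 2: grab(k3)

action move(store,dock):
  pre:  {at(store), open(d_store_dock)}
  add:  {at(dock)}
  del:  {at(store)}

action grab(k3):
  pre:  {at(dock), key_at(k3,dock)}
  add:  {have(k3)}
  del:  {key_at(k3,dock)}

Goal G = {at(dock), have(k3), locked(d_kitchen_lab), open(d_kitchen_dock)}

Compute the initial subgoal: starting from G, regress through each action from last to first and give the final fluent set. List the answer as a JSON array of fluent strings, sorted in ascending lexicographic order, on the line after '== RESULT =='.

Regress step by step:
  through step 2 (grab(k3)): drop {have(k3)}, keep {at(dock), locked(d_kitchen_lab), open(d_kitchen_dock)}, require {at(dock), key_at(k3,dock)}
    → {at(dock), key_at(k3,dock), locked(d_kitchen_lab), open(d_kitchen_dock)}
  through step 1 (move(store,dock)): drop {at(dock)}, keep {key_at(k3,dock), locked(d_kitchen_lab), open(d_kitchen_dock)}, require {at(store), open(d_store_dock)}
    → {at(store), key_at(k3,dock), locked(d_kitchen_lab), open(d_kitchen_dock), open(d_store_dock)}

== RESULT ==
["at(store)", "key_at(k3,dock)", "locked(d_kitchen_lab)", "open(d_kitchen_dock)", "open(d_store_dock)"]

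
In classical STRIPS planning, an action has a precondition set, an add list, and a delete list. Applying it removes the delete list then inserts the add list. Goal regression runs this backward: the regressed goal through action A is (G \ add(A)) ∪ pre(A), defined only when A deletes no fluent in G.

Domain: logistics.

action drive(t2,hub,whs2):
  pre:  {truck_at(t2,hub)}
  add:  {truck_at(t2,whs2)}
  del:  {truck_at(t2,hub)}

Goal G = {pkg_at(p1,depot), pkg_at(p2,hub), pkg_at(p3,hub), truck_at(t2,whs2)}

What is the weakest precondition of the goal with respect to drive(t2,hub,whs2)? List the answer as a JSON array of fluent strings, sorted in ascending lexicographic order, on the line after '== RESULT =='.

Compute (G \ add) ∪ pre:
  G ∩ del = {}  (empty — regression defined)
  G \ add = {pkg_at(p1,depot), pkg_at(p2,hub), pkg_at(p3,hub), truck_at(t2,whs2)} \ {truck_at(t2,whs2)} = {pkg_at(p1,depot), pkg_at(p2,hub), pkg_at(p3,hub)}
  ∪ pre   = {pkg_at(p1,depot), pkg_at(p2,hub), pkg_at(p3,hub)} ∪ {truck_at(t2,hub)}
          = {pkg_at(p1,depot), pkg_at(p2,hub), pkg_at(p3,hub), truck_at(t2,hub)}

== RESULT ==
["pkg_at(p1,depot)", "pkg_at(p2,hub)", "pkg_at(p3,hub)", "truck_at(t2,hub)"]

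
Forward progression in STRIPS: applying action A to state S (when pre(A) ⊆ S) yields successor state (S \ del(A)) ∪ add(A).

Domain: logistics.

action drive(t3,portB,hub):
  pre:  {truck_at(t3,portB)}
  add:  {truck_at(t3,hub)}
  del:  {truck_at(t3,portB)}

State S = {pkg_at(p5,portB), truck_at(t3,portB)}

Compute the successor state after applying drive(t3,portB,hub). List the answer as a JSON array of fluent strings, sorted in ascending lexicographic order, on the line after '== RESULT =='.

Progress:
  pre ⊆ S: {truck_at(t3,portB)} ⊆ S  — applicable
  S \ del = {pkg_at(p5,portB)}
  ∪ add   = {pkg_at(p5,portB), truck_at(t3,hub)}

== RESULT ==
["pkg_at(p5,portB)", "truck_at(t3,hub)"]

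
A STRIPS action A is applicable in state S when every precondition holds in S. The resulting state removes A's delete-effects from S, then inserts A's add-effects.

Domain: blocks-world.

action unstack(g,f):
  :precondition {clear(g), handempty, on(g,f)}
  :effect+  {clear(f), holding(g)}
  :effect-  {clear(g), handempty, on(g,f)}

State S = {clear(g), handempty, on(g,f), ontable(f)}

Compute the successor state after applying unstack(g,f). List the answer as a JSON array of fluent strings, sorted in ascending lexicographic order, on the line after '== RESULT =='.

Progress:
  pre ⊆ S: {clear(g), handempty, on(g,f)} ⊆ S  — applicable
  S \ del = {ontable(f)}
  ∪ add   = {clear(f), holding(g), ontable(f)}

== RESULT ==
["clear(f)", "holding(g)", "ontable(f)"]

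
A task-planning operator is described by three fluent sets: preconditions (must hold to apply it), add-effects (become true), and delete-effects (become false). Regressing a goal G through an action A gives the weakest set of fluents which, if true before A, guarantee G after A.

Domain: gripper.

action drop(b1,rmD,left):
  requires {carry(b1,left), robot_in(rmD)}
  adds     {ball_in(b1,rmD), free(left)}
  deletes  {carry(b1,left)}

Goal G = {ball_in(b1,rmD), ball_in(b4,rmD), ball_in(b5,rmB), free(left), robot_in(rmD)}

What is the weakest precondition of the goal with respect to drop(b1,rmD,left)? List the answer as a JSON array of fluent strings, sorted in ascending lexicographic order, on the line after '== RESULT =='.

Regress:
  G ∩ del = {}  (empty — regression defined)
  G \ add = {ball_in(b1,rmD), ball_in(b4,rmD), ball_in(b5,rmB), free(left), robot_in(rmD)} \ {ball_in(b1,rmD), free(left)} = {ball_in(b4,rmD), ball_in(b5,rmB), robot_in(rmD)}
  ∪ pre   = {ball_in(b4,rmD), ball_in(b5,rmB), robot_in(rmD)} ∪ {carry(b1,left), robot_in(rmD)}
          = {ball_in(b4,rmD), ball_in(b5,rmB), carry(b1,left), robot_in(rmD)}

== RESULT ==
["ball_in(b4,rmD)", "ball_in(b5,rmB)", "carry(b1,left)", "robot_in(rmD)"]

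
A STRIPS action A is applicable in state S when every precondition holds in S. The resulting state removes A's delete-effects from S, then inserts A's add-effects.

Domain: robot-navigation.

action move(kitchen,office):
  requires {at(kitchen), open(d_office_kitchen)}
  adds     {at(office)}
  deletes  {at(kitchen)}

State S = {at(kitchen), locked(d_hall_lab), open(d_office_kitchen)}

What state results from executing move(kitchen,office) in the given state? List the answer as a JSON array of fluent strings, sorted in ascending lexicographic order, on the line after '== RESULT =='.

Compute (S \ del) ∪ add:
  pre ⊆ S: {at(kitchen), open(d_office_kitchen)} ⊆ S  — applicable
  S \ del = {locked(d_hall_lab), open(d_office_kitchen)}
  ∪ add   = {at(office), locked(d_hall_lab), open(d_office_kitchen)}

== RESULT ==
["at(office)", "locked(d_hall_lab)", "open(d_office_kitchen)"]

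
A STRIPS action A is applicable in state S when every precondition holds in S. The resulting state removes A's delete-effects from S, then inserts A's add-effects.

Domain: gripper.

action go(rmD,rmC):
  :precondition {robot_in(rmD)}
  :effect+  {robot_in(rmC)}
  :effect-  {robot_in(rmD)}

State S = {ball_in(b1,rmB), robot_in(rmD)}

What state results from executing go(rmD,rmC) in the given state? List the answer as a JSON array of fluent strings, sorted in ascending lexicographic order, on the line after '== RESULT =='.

Compute (S \ del) ∪ add:
  pre ⊆ S: {robot_in(rmD)} ⊆ S  — applicable
  S \ del = {ball_in(b1,rmB)}
  ∪ add   = {ball_in(b1,rmB), robot_in(rmC)}

== RESULT ==
["ball_in(b1,rmB)", "robot_in(rmC)"]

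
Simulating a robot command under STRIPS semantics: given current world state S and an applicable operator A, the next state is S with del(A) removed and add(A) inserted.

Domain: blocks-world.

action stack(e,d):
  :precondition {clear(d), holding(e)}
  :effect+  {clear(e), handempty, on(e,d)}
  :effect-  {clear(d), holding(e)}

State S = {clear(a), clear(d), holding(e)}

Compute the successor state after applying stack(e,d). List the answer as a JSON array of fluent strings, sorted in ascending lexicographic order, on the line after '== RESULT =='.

Progress:
  pre ⊆ S: {clear(d), holding(e)} ⊆ S  — applicable
  S \ del = {clear(a)}
  ∪ add   = {clear(a), clear(e), handempty, on(e,d)}

== RESULT ==
["clear(a)", "clear(e)", "handempty", "on(e,d)"]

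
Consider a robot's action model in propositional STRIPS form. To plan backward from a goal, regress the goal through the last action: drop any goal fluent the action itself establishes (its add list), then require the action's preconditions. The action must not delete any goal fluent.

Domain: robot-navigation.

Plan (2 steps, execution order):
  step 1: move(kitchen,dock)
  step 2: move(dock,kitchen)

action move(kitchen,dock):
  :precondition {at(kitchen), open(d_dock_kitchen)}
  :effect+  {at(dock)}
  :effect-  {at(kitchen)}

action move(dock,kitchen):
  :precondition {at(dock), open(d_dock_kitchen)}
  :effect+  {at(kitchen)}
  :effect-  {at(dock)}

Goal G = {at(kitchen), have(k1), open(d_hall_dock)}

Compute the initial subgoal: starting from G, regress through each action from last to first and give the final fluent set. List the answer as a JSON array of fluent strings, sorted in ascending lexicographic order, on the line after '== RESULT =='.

Regress step by step:
  through step 2 (move(dock,kitchen)): drop {at(kitchen)}, keep {have(k1), open(d_hall_dock)}, require {at(dock), open(d_dock_kitchen)}
    → {at(dock), have(k1), open(d_dock_kitchen), open(d_hall_dock)}
  through step 1 (move(kitchen,dock)): drop {at(dock)}, keep {have(k1), open(d_dock_kitchen), open(d_hall_dock)}, require {at(kitchen), open(d_dock_kitchen)}
    → {at(kitchen), have(k1), open(d_dock_kitchen), open(d_hall_dock)}

== RESULT ==
["at(kitchen)", "have(k1)", "open(d_dock_kitchen)", "open(d_hall_dock)"]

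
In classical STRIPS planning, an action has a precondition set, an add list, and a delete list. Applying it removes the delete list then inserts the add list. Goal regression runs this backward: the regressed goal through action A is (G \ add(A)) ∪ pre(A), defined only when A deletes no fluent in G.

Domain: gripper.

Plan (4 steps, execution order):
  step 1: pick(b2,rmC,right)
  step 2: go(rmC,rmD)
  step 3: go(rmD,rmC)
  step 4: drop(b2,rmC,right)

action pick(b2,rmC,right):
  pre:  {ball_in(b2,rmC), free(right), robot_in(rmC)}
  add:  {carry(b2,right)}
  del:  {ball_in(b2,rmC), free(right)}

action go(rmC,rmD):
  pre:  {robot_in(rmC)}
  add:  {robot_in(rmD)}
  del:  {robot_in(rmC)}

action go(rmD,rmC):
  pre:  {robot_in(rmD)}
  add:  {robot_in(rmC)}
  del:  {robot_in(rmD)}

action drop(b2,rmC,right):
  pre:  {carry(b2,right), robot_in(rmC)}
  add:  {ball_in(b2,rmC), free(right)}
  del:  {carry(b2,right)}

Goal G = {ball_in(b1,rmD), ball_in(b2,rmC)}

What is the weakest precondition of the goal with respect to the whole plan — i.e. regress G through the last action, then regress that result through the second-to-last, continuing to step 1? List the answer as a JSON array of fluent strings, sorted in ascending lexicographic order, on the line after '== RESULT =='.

Work backward from the goal:
  through step 4 (drop(b2,rmC,right)): drop {ball_in(b2,rmC)}, keep {ball_in(b1,rmD)}, require {carry(b2,right), robot_in(rmC)}
    → {ball_in(b1,rmD), carry(b2,right), robot_in(rmC)}
  through step 3 (go(rmD,rmC)): drop {robot_in(rmC)}, keep {ball_in(b1,rmD), carry(b2,right)}, require {robot_in(rmD)}
    → {ball_in(b1,rmD), carry(b2,right), robot_in(rmD)}
  through step 2 (go(rmC,rmD)): drop {robot_in(rmD)}, keep {ball_in(b1,rmD), carry(b2,right)}, require {robot_in(rmC)}
    → {ball_in(b1,rmD), carry(b2,right), robot_in(rmC)}
  through step 1 (pick(b2,rmC,right)): drop {carry(b2,right)}, keep {ball_in(b1,rmD), robot_in(rmC)}, require {ball_in(b2,rmC), free(right), robot_in(rmC)}
    → {ball_in(b1,rmD), ball_in(b2,rmC), free(right), robot_in(rmC)}

== RESULT ==
["ball_in(b1,rmD)", "ball_in(b2,rmC)", "free(right)", "robot_in(rmC)"]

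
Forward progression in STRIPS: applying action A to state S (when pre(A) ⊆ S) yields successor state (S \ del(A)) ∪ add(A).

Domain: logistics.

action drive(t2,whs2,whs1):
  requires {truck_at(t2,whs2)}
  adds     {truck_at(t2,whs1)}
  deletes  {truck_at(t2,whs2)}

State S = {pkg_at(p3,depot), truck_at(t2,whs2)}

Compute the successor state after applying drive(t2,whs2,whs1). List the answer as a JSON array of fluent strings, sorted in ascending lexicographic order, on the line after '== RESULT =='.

Compute (S \ del) ∪ add:
  pre ⊆ S: {truck_at(t2,whs2)} ⊆ S  — applicable
  S \ del = {pkg_at(p3,depot)}
  ∪ add   = {pkg_at(p3,depot), truck_at(t2,whs1)}

== RESULT ==
["pkg_at(p3,depot)", "truck_at(t2,whs1)"]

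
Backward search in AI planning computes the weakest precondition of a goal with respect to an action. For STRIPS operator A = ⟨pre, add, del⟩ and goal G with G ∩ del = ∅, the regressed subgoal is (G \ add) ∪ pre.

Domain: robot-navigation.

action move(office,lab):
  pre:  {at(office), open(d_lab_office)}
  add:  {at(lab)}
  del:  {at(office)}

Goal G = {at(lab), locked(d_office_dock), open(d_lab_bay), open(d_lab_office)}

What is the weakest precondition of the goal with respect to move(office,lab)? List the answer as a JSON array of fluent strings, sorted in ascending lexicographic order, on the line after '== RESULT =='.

Regress:
  G ∩ del = {}  (empty — regression defined)
  G \ add = {at(lab), locked(d_office_dock), open(d_lab_bay), open(d_lab_office)} \ {at(lab)} = {locked(d_office_dock), open(d_lab_bay), open(d_lab_office)}
  ∪ pre   = {locked(d_office_dock), open(d_lab_bay), open(d_lab_office)} ∪ {at(office), open(d_lab_office)}
          = {at(office), locked(d_office_dock), open(d_lab_bay), open(d_lab_office)}

== RESULT ==
["at(office)", "locked(d_office_dock)", "open(d_lab_bay)", "open(d_lab_office)"]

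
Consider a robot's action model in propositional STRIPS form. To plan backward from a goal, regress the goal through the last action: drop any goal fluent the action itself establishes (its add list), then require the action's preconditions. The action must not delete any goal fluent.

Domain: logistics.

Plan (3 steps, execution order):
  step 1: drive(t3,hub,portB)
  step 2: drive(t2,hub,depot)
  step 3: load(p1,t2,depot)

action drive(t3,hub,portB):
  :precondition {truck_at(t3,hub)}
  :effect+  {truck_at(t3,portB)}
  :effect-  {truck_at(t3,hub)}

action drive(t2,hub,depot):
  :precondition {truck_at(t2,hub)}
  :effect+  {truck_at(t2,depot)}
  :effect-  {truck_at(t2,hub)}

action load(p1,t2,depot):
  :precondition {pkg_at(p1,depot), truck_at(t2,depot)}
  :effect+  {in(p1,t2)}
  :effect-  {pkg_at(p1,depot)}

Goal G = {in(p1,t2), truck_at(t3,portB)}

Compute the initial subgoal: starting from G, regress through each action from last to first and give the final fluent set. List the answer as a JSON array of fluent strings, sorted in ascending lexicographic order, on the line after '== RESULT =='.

Regress step by step:
  through step 3 (load(p1,t2,depot)): drop {in(p1,t2)}, keep {truck_at(t3,portB)}, require {pkg_at(p1,depot), truck_at(t2,depot)}
    → {pkg_at(p1,depot), truck_at(t2,depot), truck_at(t3,portB)}
  through step 2 (drive(t2,hub,depot)): drop {truck_at(t2,depot)}, keep {pkg_at(p1,depot), truck_at(t3,portB)}, require {truck_at(t2,hub)}
    → {pkg_at(p1,depot), truck_at(t2,hub), truck_at(t3,portB)}
  through step 1 (drive(t3,hub,portB)): drop {truck_at(t3,portB)}, keep {pkg_at(p1,depot), truck_at(t2,hub)}, require {truck_at(t3,hub)}
    → {pkg_at(p1,depot), truck_at(t2,hub), truck_at(t3,hub)}

== RESULT ==
["pkg_at(p1,depot)", "truck_at(t2,hub)", "truck_at(t3,hub)"]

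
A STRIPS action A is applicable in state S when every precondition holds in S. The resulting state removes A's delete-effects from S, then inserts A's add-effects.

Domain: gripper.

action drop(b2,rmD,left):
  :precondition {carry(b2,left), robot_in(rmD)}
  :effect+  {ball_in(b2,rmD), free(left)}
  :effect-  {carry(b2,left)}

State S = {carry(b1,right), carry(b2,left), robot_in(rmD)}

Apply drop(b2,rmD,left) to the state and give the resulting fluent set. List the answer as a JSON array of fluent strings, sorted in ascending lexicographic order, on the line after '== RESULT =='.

Progress:
  pre ⊆ S: {carry(b2,left), robot_in(rmD)} ⊆ S  — applicable
  S \ del = {carry(b1,right), robot_in(rmD)}
  ∪ add   = {ball_in(b2,rmD), carry(b1,right), free(left), robot_in(rmD)}

== RESULT ==
["ball_in(b2,rmD)", "carry(b1,right)", "free(left)", "robot_in(rmD)"]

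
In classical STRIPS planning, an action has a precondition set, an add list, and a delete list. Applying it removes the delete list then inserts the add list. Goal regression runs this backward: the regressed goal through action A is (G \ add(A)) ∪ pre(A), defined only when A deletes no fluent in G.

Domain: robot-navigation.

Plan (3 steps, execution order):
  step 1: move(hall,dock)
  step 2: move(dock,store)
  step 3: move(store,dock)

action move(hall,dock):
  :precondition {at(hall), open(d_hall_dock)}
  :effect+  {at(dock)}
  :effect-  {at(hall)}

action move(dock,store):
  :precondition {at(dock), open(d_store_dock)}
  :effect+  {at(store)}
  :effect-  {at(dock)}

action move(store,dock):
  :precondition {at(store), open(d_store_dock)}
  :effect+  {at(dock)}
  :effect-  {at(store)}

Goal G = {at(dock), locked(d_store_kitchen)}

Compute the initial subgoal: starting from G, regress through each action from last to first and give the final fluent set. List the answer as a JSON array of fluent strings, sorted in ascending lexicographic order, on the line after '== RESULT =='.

Regress step by step:
  through step 3 (move(store,dock)): drop {at(dock)}, keep {locked(d_store_kitchen)}, require {at(store), open(d_store_dock)}
    → {at(store), locked(d_store_kitchen), open(d_store_dock)}
  through step 2 (move(dock,store)): drop {at(store)}, keep {locked(d_store_kitchen), open(d_store_dock)}, require {at(dock), open(d_store_dock)}
    → {at(dock), locked(d_store_kitchen), open(d_store_dock)}
  through step 1 (move(hall,dock)): drop {at(dock)}, keep {locked(d_store_kitchen), open(d_store_dock)}, require {at(hall), open(d_hall_dock)}
    → {at(hall), locked(d_store_kitchen), open(d_hall_dock), open(d_store_dock)}

== RESULT ==
["at(hall)", "locked(d_store_kitchen)", "open(d_hall_dock)", "open(d_store_dock)"]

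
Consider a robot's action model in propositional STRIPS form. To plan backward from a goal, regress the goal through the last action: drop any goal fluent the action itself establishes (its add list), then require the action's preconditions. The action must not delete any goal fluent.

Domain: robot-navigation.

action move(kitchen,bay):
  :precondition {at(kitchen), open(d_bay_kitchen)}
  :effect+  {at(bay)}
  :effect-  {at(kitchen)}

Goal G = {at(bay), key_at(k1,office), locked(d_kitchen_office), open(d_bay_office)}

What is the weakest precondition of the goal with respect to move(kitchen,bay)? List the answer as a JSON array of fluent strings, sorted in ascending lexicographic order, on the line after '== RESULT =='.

Compute (G \ add) ∪ pre:
  G ∩ del = {}  (empty — regression defined)
  G \ add = {at(bay), key_at(k1,office), locked(d_kitchen_office), open(d_bay_office)} \ {at(bay)} = {key_at(k1,office), locked(d_kitchen_office), open(d_bay_office)}
  ∪ pre   = {key_at(k1,office), locked(d_kitchen_office), open(d_bay_office)} ∪ {at(kitchen), open(d_bay_kitchen)}
          = {at(kitchen), key_at(k1,office), locked(d_kitchen_office), open(d_bay_kitchen), open(d_bay_office)}

== RESULT ==
["at(kitchen)", "key_at(k1,office)", "locked(d_kitchen_office)", "open(d_bay_kitchen)", "open(d_bay_office)"]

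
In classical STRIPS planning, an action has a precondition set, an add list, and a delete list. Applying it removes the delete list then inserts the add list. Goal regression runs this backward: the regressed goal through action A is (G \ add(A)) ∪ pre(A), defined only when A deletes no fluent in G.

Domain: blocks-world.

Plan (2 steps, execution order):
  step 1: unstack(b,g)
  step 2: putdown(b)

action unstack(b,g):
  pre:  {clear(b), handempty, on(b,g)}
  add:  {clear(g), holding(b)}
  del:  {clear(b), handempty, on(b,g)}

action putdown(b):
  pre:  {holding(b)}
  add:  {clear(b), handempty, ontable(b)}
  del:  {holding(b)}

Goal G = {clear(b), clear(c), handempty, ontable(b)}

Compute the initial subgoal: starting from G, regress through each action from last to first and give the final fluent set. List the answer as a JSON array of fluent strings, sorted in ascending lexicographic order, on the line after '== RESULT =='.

Regress step by step:
  through step 2 (putdown(b)): drop {clear(b), handempty, ontable(b)}, keep {clear(c)}, require {holding(b)}
    → {clear(c), holding(b)}
  through step 1 (unstack(b,g)): drop {holding(b)}, keep {clear(c)}, require {clear(b), handempty, on(b,g)}
    → {clear(b), clear(c), handempty, on(b,g)}

== RESULT ==
["clear(b)", "clear(c)", "handempty", "on(b,g)"]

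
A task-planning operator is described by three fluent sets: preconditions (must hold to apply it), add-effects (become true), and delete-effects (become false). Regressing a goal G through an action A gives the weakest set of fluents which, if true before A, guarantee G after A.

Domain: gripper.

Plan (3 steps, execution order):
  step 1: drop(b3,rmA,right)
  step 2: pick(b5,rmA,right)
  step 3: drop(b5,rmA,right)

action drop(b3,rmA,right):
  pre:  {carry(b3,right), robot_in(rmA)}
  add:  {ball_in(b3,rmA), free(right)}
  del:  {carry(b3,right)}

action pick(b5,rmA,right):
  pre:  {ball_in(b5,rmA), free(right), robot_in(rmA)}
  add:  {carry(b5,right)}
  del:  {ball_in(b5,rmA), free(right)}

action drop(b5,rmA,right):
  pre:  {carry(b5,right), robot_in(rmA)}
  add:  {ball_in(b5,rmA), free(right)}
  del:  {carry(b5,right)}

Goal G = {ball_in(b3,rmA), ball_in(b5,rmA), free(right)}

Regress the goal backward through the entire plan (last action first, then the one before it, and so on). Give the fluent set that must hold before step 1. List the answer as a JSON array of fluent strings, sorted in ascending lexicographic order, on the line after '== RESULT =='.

Work backward from the goal:
  through step 3 (drop(b5,rmA,right)): drop {ball_in(b5,rmA), free(right)}, keep {ball_in(b3,rmA)}, require {carry(b5,right), robot_in(rmA)}
    → {ball_in(b3,rmA), carry(b5,right), robot_in(rmA)}
  through step 2 (pick(b5,rmA,right)): drop {carry(b5,right)}, keep {ball_in(b3,rmA), robot_in(rmA)}, require {ball_in(b5,rmA), free(right), robot_in(rmA)}
    → {ball_in(b3,rmA), ball_in(b5,rmA), free(right), robot_in(rmA)}
  through step 1 (drop(b3,rmA,right)): drop {ball_in(b3,rmA), free(right)}, keep {ball_in(b5,rmA), robot_in(rmA)}, require {carry(b3,right), robot_in(rmA)}
    → {ball_in(b5,rmA), carry(b3,right), robot_in(rmA)}

== RESULT ==
["ball_in(b5,rmA)", "carry(b3,right)", "robot_in(rmA)"]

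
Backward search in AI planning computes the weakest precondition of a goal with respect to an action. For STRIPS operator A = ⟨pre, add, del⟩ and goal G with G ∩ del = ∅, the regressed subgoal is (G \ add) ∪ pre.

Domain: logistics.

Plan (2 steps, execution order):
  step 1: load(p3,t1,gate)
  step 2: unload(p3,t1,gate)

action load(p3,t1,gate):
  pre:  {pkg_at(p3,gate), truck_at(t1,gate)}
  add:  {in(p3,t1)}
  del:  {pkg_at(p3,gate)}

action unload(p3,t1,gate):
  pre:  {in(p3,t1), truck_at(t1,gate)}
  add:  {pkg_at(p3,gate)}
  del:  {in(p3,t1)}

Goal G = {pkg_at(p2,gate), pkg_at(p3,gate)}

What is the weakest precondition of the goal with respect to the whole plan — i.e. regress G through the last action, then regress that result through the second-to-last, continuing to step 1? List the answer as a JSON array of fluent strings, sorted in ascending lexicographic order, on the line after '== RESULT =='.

Work backward from the goal:
  through step 2 (unload(p3,t1,gate)): drop {pkg_at(p3,gate)}, keep {pkg_at(p2,gate)}, require {in(p3,t1), truck_at(t1,gate)}
    → {in(p3,t1), pkg_at(p2,gate), truck_at(t1,gate)}
  through step 1 (load(p3,t1,gate)): drop {in(p3,t1)}, keep {pkg_at(p2,gate), truck_at(t1,gate)}, require {pkg_at(p3,gate), truck_at(t1,gate)}
    → {pkg_at(p2,gate), pkg_at(p3,gate), truck_at(t1,gate)}

== RESULT ==
["pkg_at(p2,gate)", "pkg_at(p3,gate)", "truck_at(t1,gate)"]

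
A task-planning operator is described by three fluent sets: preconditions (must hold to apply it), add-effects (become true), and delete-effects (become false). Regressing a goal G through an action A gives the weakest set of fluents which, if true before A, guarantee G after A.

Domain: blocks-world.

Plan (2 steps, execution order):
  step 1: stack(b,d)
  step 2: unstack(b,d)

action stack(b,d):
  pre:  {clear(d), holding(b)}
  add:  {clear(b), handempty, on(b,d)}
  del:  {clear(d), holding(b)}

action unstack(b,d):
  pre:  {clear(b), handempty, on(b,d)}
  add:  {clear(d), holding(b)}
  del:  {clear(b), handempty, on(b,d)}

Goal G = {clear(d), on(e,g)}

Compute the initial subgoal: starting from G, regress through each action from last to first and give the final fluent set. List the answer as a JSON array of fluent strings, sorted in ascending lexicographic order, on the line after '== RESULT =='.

Work backward from the goal:
  through step 2 (unstack(b,d)): drop {clear(d)}, keep {on(e,g)}, require {clear(b), handempty, on(b,d)}
    → {clear(b), handempty, on(b,d), on(e,g)}
  through step 1 (stack(b,d)): drop {clear(b), handempty, on(b,d)}, keep {on(e,g)}, require {clear(d), holding(b)}
    → {clear(d), holding(b), on(e,g)}

== RESULT ==
["clear(d)", "holding(b)", "on(e,g)"]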